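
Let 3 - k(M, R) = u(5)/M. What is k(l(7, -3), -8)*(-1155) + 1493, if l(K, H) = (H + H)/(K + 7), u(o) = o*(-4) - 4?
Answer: 62708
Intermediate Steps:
u(o) = -4 - 4*o (u(o) = -4*o - 4 = -4 - 4*o)
l(K, H) = 2*H/(7 + K) (l(K, H) = (2*H)/(7 + K) = 2*H/(7 + K))
k(M, R) = 3 + 24/M (k(M, R) = 3 - (-4 - 4*5)/M = 3 - (-4 - 20)/M = 3 - (-24)/M = 3 + 24/M)
k(l(7, -3), -8)*(-1155) + 1493 = (3 + 24/((2*(-3)/(7 + 7))))*(-1155) + 1493 = (3 + 24/((2*(-3)/14)))*(-1155) + 1493 = (3 + 24/((2*(-3)*(1/14))))*(-1155) + 1493 = (3 + 24/(-3/7))*(-1155) + 1493 = (3 + 24*(-7/3))*(-1155) + 1493 = (3 - 56)*(-1155) + 1493 = -53*(-1155) + 1493 = 61215 + 1493 = 62708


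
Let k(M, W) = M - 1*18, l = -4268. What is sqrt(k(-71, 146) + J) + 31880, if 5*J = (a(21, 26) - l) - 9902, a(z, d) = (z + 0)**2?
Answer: 31880 + I*sqrt(28190)/5 ≈ 31880.0 + 33.58*I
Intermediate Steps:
a(z, d) = z**2
k(M, W) = -18 + M (k(M, W) = M - 18 = -18 + M)
J = -5193/5 (J = ((21**2 - 1*(-4268)) - 9902)/5 = ((441 + 4268) - 9902)/5 = (4709 - 9902)/5 = (1/5)*(-5193) = -5193/5 ≈ -1038.6)
sqrt(k(-71, 146) + J) + 31880 = sqrt((-18 - 71) - 5193/5) + 31880 = sqrt(-89 - 5193/5) + 31880 = sqrt(-5638/5) + 31880 = I*sqrt(28190)/5 + 31880 = 31880 + I*sqrt(28190)/5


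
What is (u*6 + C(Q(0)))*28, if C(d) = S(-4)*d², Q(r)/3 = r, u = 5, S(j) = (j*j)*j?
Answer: 840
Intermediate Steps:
S(j) = j³ (S(j) = j²*j = j³)
Q(r) = 3*r
C(d) = -64*d² (C(d) = (-4)³*d² = -64*d²)
(u*6 + C(Q(0)))*28 = (5*6 - 64*(3*0)²)*28 = (30 - 64*0²)*28 = (30 - 64*0)*28 = (30 + 0)*28 = 30*28 = 840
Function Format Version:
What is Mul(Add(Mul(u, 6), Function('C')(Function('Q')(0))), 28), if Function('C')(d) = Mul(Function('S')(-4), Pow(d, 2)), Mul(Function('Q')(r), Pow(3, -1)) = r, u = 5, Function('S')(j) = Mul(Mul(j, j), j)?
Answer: 840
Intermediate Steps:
Function('S')(j) = Pow(j, 3) (Function('S')(j) = Mul(Pow(j, 2), j) = Pow(j, 3))
Function('Q')(r) = Mul(3, r)
Function('C')(d) = Mul(-64, Pow(d, 2)) (Function('C')(d) = Mul(Pow(-4, 3), Pow(d, 2)) = Mul(-64, Pow(d, 2)))
Mul(Add(Mul(u, 6), Function('C')(Function('Q')(0))), 28) = Mul(Add(Mul(5, 6), Mul(-64, Pow(Mul(3, 0), 2))), 28) = Mul(Add(30, Mul(-64, Pow(0, 2))), 28) = Mul(Add(30, Mul(-64, 0)), 28) = Mul(Add(30, 0), 28) = Mul(30, 28) = 840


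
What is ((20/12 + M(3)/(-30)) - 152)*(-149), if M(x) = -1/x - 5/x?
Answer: 335846/15 ≈ 22390.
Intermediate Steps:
M(x) = -6/x
((20/12 + M(3)/(-30)) - 152)*(-149) = ((20/12 - 6/3/(-30)) - 152)*(-149) = ((20*(1/12) - 6*⅓*(-1/30)) - 152)*(-149) = ((5/3 - 2*(-1/30)) - 152)*(-149) = ((5/3 + 1/15) - 152)*(-149) = (26/15 - 152)*(-149) = -2254/15*(-149) = 335846/15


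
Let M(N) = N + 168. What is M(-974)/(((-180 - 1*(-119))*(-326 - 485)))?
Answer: -806/49471 ≈ -0.016292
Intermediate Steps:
M(N) = 168 + N
M(-974)/(((-180 - 1*(-119))*(-326 - 485))) = (168 - 974)/(((-180 - 1*(-119))*(-326 - 485))) = -806*(-1/(811*(-180 + 119))) = -806/((-61*(-811))) = -806/49471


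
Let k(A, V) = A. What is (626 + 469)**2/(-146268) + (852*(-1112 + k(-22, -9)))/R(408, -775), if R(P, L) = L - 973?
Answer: 3867321259/7102124 ≈ 544.53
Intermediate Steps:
R(P, L) = -973 + L
(626 + 469)**2/(-146268) + (852*(-1112 + k(-22, -9)))/R(408, -775) = (626 + 469)**2/(-146268) + (852*(-1112 - 22))/(-973 - 775) = 1095**2*(-1/146268) + (852*(-1134))/(-1748) = 1199025*(-1/146268) - 966168*(-1/1748) = -133225/16252 + 241542/437 = 3867321259/7102124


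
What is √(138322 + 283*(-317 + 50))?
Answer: √62761 ≈ 250.52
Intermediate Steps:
√(138322 + 283*(-317 + 50)) = √(138322 + 283*(-267)) = √(138322 - 75561) = √62761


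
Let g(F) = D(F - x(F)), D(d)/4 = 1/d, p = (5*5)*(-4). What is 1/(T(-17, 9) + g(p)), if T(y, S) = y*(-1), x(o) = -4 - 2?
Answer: 47/797 ≈ 0.058971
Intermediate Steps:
x(o) = -6
T(y, S) = -y
p = -100 (p = 25*(-4) = -100)
D(d) = 4/d
g(F) = 4/(6 + F) (g(F) = 4/(F - 1*(-6)) = 4/(F + 6) = 4/(6 + F))
1/(T(-17, 9) + g(p)) = 1/(-1*(-17) + 4/(6 - 100)) = 1/(17 + 4/(-94)) = 1/(17 + 4*(-1/94)) = 1/(17 - 2/47) = 1/(797/47) = 47/797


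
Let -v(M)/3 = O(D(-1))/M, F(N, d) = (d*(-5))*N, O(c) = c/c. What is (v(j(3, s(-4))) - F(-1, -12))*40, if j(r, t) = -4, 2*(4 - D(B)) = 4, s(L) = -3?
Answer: 2430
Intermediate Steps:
D(B) = 2 (D(B) = 4 - 1/2*4 = 4 - 2 = 2)
O(c) = 1
F(N, d) = -5*N*d (F(N, d) = (-5*d)*N = -5*N*d)
v(M) = -3/M
(v(j(3, s(-4))) - F(-1, -12))*40 = (-3/(-4) - (-5)*(-1)*(-12))*40 = (-3*(-1/4) - 1*(-60))*40 = (3/4 + 60)*40 = (243/4)*40 = 2430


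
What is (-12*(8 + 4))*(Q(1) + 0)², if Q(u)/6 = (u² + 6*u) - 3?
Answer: -82944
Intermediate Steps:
Q(u) = -18 + 6*u² + 36*u (Q(u) = 6*((u² + 6*u) - 3) = 6*(-3 + u² + 6*u) = -18 + 6*u² + 36*u)
(-12*(8 + 4))*(Q(1) + 0)² = (-12*(8 + 4))*((-18 + 6*1² + 36*1) + 0)² = (-12*12)*((-18 + 6*1 + 36) + 0)² = -144*((-18 + 6 + 36) + 0)² = -144*(24 + 0)² = -144*24² = -144*576 = -82944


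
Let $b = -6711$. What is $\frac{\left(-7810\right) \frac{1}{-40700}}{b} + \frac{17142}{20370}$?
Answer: $\frac{1418777989}{1686004530} \approx 0.8415$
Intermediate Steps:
$\frac{\left(-7810\right) \frac{1}{-40700}}{b} + \frac{17142}{20370} = \frac{\left(-7810\right) \frac{1}{-40700}}{-6711} + \frac{17142}{20370} = \left(-7810\right) \left(- \frac{1}{40700}\right) \left(- \frac{1}{6711}\right) + 17142 \cdot \frac{1}{20370} = \frac{71}{370} \left(- \frac{1}{6711}\right) + \frac{2857}{3395} = - \frac{71}{2483070} + \frac{2857}{3395} = \frac{1418777989}{1686004530}$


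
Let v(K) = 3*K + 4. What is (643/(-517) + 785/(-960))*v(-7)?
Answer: 3478625/99264 ≈ 35.044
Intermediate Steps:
v(K) = 4 + 3*K
(643/(-517) + 785/(-960))*v(-7) = (643/(-517) + 785/(-960))*(4 + 3*(-7)) = (643*(-1/517) + 785*(-1/960))*(4 - 21) = (-643/517 - 157/192)*(-17) = -204625/99264*(-17) = 3478625/99264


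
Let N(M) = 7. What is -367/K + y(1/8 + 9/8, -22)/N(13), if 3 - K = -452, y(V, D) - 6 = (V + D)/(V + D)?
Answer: 88/455 ≈ 0.19341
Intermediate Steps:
y(V, D) = 7 (y(V, D) = 6 + (V + D)/(V + D) = 6 + (D + V)/(D + V) = 6 + 1 = 7)
K = 455 (K = 3 - 1*(-452) = 3 + 452 = 455)
-367/K + y(1/8 + 9/8, -22)/N(13) = -367/455 + 7/7 = -367*1/455 + 7*(⅐) = -367/455 + 1 = 88/455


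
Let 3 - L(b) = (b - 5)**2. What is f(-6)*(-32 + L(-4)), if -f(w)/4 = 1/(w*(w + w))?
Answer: 55/9 ≈ 6.1111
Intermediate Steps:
L(b) = 3 - (-5 + b)**2 (L(b) = 3 - (b - 5)**2 = 3 - (-5 + b)**2)
f(w) = -2/w**2 (f(w) = -4*1/(w*(w + w)) = -4*1/(2*w**2) = -2/w**2)
f(-6)*(-32 + L(-4)) = (-2/(-6)**2)*(-32 + (3 - (-5 - 4)**2)) = (-2*1/36)*(-32 + (3 - 1*(-9)**2)) = -(-32 + (3 - 1*81))/18 = -(-32 + (3 - 81))/18 = -(-32 - 78)/18 = -1/18*(-110) = 55/9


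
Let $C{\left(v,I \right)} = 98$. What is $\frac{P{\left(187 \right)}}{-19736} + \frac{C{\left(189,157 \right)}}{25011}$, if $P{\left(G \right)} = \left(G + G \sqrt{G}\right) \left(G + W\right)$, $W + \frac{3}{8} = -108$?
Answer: $- \frac{418056547}{564133824} - \frac{117623 \sqrt{187}}{157888} \approx -10.928$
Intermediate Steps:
$W = - \frac{867}{8}$ ($W = - \frac{3}{8} - 108 = - \frac{867}{8} \approx -108.38$)
$P{\left(G \right)} = \left(- \frac{867}{8} + G\right) \left(G + G^{\frac{3}{2}}\right)$ ($P{\left(G \right)} = \left(G + G \sqrt{G}\right) \left(G - \frac{867}{8}\right) = \left(G + G^{\frac{3}{2}}\right) \left(- \frac{867}{8} + G\right) = \left(- \frac{867}{8} + G\right) \left(G + G^{\frac{3}{2}}\right)$)
$\frac{P{\left(187 \right)}}{-19736} + \frac{C{\left(189,157 \right)}}{25011} = \frac{187^{2} + 187^{\frac{5}{2}} - \frac{162129}{8} - \frac{867 \cdot 187^{\frac{3}{2}}}{8}}{-19736} + \frac{98}{25011} = \left(34969 + 34969 \sqrt{187} - \frac{162129}{8} - \frac{867 \cdot 187 \sqrt{187}}{8}\right) \left(- \frac{1}{19736}\right) + 98 \cdot \frac{1}{25011} = \left(34969 + 34969 \sqrt{187} - \frac{162129}{8} - \frac{162129 \sqrt{187}}{8}\right) \left(- \frac{1}{19736}\right) + \frac{14}{3573} = \left(\frac{117623}{8} + \frac{117623 \sqrt{187}}{8}\right) \left(- \frac{1}{19736}\right) + \frac{14}{3573} = \left(- \frac{117623}{157888} - \frac{117623 \sqrt{187}}{157888}\right) + \frac{14}{3573} = - \frac{418056547}{564133824} - \frac{117623 \sqrt{187}}{157888}$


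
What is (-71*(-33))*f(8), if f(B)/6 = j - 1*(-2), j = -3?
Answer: -14058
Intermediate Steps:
f(B) = -6 (f(B) = 6*(-3 - 1*(-2)) = 6*(-3 + 2) = 6*(-1) = -6)
(-71*(-33))*f(8) = -71*(-33)*(-6) = 2343*(-6) = -14058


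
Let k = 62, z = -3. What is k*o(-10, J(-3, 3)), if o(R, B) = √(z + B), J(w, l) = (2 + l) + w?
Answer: 62*I ≈ 62.0*I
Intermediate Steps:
J(w, l) = 2 + l + w
o(R, B) = √(-3 + B)
k*o(-10, J(-3, 3)) = 62*√(-3 + (2 + 3 - 3)) = 62*√(-3 + 2) = 62*√(-1) = 62*I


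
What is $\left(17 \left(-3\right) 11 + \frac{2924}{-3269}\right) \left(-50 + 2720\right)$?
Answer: $- \frac{4904344110}{3269} \approx -1.5003 \cdot 10^{6}$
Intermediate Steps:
$\left(17 \left(-3\right) 11 + \frac{2924}{-3269}\right) \left(-50 + 2720\right) = \left(\left(-51\right) 11 + 2924 \left(- \frac{1}{3269}\right)\right) 2670 = \left(-561 - \frac{2924}{3269}\right) 2670 = \left(- \frac{1836833}{3269}\right) 2670 = - \frac{4904344110}{3269}$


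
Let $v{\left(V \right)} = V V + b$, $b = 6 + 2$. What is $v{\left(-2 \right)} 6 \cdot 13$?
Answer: $936$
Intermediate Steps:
$b = 8$
$v{\left(V \right)} = 8 + V^{2}$ ($v{\left(V \right)} = V V + 8 = V^{2} + 8 = 8 + V^{2}$)
$v{\left(-2 \right)} 6 \cdot 13 = \left(8 + \left(-2\right)^{2}\right) 6 \cdot 13 = \left(8 + 4\right) 6 \cdot 13 = 12 \cdot 6 \cdot 13 = 72 \cdot 13 = 936$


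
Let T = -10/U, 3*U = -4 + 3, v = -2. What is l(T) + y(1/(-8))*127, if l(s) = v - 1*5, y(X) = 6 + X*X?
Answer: 48447/64 ≈ 756.98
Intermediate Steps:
U = -⅓ (U = (-4 + 3)/3 = (⅓)*(-1) = -⅓ ≈ -0.33333)
y(X) = 6 + X²
T = 30 (T = -10/(-⅓) = -10*(-3) = 30)
l(s) = -7 (l(s) = -2 - 1*5 = -2 - 5 = -7)
l(T) + y(1/(-8))*127 = -7 + (6 + (1/(-8))²)*127 = -7 + (6 + (-⅛)²)*127 = -7 + (6 + 1/64)*127 = -7 + (385/64)*127 = -7 + 48895/64 = 48447/64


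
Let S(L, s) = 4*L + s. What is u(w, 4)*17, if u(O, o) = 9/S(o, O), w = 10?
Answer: 153/26 ≈ 5.8846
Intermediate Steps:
S(L, s) = s + 4*L
u(O, o) = 9/(O + 4*o)
u(w, 4)*17 = (9/(10 + 4*4))*17 = (9/(10 + 16))*17 = (9/26)*17 = 153/26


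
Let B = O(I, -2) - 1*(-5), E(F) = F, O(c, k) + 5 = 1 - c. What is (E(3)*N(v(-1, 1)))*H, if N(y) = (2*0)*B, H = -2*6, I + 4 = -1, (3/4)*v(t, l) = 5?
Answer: 0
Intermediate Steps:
v(t, l) = 20/3 (v(t, l) = (4/3)*5 = 20/3)
I = -5 (I = -4 - 1 = -5)
O(c, k) = -4 - c (O(c, k) = -5 + (1 - c) = -4 - c)
B = 6 (B = (-4 - 1*(-5)) - 1*(-5) = (-4 + 5) + 5 = 1 + 5 = 6)
H = -12
N(y) = 0 (N(y) = (2*0)*6 = 0*6 = 0)
(E(3)*N(v(-1, 1)))*H = (3*0)*(-12) = 0*(-12) = 0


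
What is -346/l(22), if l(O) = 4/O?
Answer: -1903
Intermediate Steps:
-346/l(22) = -346/(4/22) = -346/(4*(1/22)) = -346/2/11 = -346*11/2 = -1903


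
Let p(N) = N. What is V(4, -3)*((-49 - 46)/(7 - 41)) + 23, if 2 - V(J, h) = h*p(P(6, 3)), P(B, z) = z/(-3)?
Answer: 687/34 ≈ 20.206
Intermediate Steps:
P(B, z) = -z/3 (P(B, z) = z*(-1/3) = -z/3)
V(J, h) = 2 + h (V(J, h) = 2 - h*(-1/3*3) = 2 - h*(-1) = 2 - (-1)*h = 2 + h)
V(4, -3)*((-49 - 46)/(7 - 41)) + 23 = (2 - 3)*((-49 - 46)/(7 - 41)) + 23 = -(-95)/(-34) + 23 = -(-95)*(-1)/34 + 23 = -1*95/34 + 23 = -95/34 + 23 = 687/34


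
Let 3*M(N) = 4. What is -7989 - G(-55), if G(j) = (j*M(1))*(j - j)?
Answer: -7989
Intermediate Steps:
M(N) = 4/3 (M(N) = (⅓)*4 = 4/3)
G(j) = 0 (G(j) = (j*(4/3))*(j - j) = (4*j/3)*0 = 0)
-7989 - G(-55) = -7989 - 1*0 = -7989 + 0 = -7989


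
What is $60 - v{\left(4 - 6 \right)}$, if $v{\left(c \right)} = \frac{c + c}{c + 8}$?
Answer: $\frac{182}{3} \approx 60.667$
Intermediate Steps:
$v{\left(c \right)} = \frac{2 c}{8 + c}$
$60 - v{\left(4 - 6 \right)} = 60 - \frac{2 \left(4 - 6\right)}{8 + \left(4 - 6\right)} = 60 - 2 \left(-2\right) \frac{1}{8 - 2} = 60 - 2 \left(-2\right) \frac{1}{6} = 60 - - \frac{2}{3} = 60 + \frac{2}{3} = \frac{182}{3}$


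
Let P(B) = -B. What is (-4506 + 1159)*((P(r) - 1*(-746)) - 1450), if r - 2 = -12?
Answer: 2322818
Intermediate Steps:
r = -10 (r = 2 - 12 = -10)
(-4506 + 1159)*((P(r) - 1*(-746)) - 1450) = (-4506 + 1159)*((-1*(-10) - 1*(-746)) - 1450) = -3347*((10 + 746) - 1450) = -3347*(756 - 1450) = -3347*(-694) = 2322818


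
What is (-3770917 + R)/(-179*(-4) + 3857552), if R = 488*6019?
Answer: -833645/3858268 ≈ -0.21607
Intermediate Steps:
R = 2937272
(-3770917 + R)/(-179*(-4) + 3857552) = (-3770917 + 2937272)/(-179*(-4) + 3857552) = -833645/(716 + 3857552) = -833645/3858268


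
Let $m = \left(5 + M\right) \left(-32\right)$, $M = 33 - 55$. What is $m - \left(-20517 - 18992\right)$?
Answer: $40053$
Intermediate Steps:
$M = -22$
$m = 544$ ($m = \left(5 - 22\right) \left(-32\right) = \left(-17\right) \left(-32\right) = 544$)
$m - \left(-20517 - 18992\right) = 544 - \left(-20517 - 18992\right) = 544 - -39509 = 544 + 39509 = 40053$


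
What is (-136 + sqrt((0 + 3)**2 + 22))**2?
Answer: (136 - sqrt(31))**2 ≈ 17013.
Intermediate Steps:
(-136 + sqrt((0 + 3)**2 + 22))**2 = (-136 + sqrt(3**2 + 22))**2 = (-136 + sqrt(9 + 22))**2 = (-136 + sqrt(31))**2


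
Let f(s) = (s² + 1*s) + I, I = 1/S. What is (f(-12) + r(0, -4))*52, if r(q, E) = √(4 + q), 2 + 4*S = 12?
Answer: 34944/5 ≈ 6988.8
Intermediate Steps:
S = 5/2 (S = -½ + (¼)*12 = -½ + 3 = 5/2 ≈ 2.5000)
I = ⅖ (I = 1/(5/2) = ⅖ ≈ 0.40000)
f(s) = ⅖ + s + s² (f(s) = (s² + 1*s) + ⅖ = (s² + s) + ⅖ = (s + s²) + ⅖ = ⅖ + s + s²)
(f(-12) + r(0, -4))*52 = ((⅖ - 12 + (-12)²) + √(4 + 0))*52 = ((⅖ - 12 + 144) + √4)*52 = (662/5 + 2)*52 = (672/5)*52 = 34944/5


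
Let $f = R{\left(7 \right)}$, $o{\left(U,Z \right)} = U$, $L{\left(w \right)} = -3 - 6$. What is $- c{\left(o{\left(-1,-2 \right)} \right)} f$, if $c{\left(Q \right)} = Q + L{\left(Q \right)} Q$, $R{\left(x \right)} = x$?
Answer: $-56$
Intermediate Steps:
$L{\left(w \right)} = -9$ ($L{\left(w \right)} = -3 - 6 = -9$)
$c{\left(Q \right)} = - 8 Q$ ($c{\left(Q \right)} = Q - 9 Q = - 8 Q$)
$f = 7$
$- c{\left(o{\left(-1,-2 \right)} \right)} f = - \left(-8\right) \left(-1\right) 7 = \left(-1\right) 8 \cdot 7 = \left(-8\right) 7 = -56$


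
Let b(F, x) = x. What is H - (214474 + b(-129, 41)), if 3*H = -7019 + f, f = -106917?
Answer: -757481/3 ≈ -2.5249e+5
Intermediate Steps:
H = -113936/3 (H = (-7019 - 106917)/3 = (⅓)*(-113936) = -113936/3 ≈ -37979.)
H - (214474 + b(-129, 41)) = -113936/3 - (214474 + 41) = -113936/3 - 1*214515 = -113936/3 - 214515 = -757481/3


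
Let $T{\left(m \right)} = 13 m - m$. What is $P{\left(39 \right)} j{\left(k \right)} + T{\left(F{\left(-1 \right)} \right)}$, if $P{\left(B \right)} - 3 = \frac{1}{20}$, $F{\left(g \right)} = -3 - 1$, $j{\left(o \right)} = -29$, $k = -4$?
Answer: $- \frac{2729}{20} \approx -136.45$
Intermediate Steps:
$F{\left(g \right)} = -4$ ($F{\left(g \right)} = -3 - 1 = -4$)
$P{\left(B \right)} = \frac{61}{20}$ ($P{\left(B \right)} = 3 + \frac{1}{20} = \frac{61}{20}$)
$T{\left(m \right)} = 12 m$
$P{\left(39 \right)} j{\left(k \right)} + T{\left(F{\left(-1 \right)} \right)} = \frac{61}{20} \left(-29\right) + 12 \left(-4\right) = - \frac{1769}{20} - 48 = - \frac{2729}{20}$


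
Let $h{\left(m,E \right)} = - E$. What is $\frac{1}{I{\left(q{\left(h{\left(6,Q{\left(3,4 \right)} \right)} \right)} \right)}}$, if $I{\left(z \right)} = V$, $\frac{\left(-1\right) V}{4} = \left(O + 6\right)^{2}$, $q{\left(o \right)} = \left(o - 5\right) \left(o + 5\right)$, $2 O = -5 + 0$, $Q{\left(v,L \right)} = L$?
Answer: $- \frac{1}{49} \approx -0.020408$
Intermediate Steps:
$O = - \frac{5}{2}$ ($O = \frac{-5 + 0}{2} = \frac{1}{2} \left(-5\right) = - \frac{5}{2} \approx -2.5$)
$q{\left(o \right)} = \left(-5 + o\right) \left(5 + o\right)$
$V = -49$ ($V = - 4 \left(- \frac{5}{2} + 6\right)^{2} = - 4 \left(\frac{7}{2}\right)^{2} = \left(-4\right) \frac{49}{4} = -49$)
$I{\left(z \right)} = -49$
$\frac{1}{I{\left(q{\left(h{\left(6,Q{\left(3,4 \right)} \right)} \right)} \right)}} = \frac{1}{-49} = - \frac{1}{49}$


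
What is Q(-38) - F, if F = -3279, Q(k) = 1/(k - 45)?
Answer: 272156/83 ≈ 3279.0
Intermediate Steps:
Q(k) = 1/(-45 + k)
Q(-38) - F = 1/(-45 - 38) - 1*(-3279) = 1/(-83) + 3279 = -1/83 + 3279 = 272156/83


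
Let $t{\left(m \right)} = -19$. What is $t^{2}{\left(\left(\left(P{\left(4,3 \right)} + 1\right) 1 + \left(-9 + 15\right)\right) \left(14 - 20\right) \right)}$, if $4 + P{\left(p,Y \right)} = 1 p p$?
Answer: $361$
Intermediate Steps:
$P{\left(p,Y \right)} = -4 + p^{2}$ ($P{\left(p,Y \right)} = -4 + 1 p p = -4 + p p = -4 + p^{2}$)
$t^{2}{\left(\left(\left(P{\left(4,3 \right)} + 1\right) 1 + \left(-9 + 15\right)\right) \left(14 - 20\right) \right)} = \left(-19\right)^{2} = 361$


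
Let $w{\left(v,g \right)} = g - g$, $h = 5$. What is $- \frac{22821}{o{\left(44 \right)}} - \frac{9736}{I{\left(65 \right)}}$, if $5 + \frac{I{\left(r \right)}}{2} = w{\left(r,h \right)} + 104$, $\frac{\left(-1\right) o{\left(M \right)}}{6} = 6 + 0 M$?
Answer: $\frac{231559}{396} \approx 584.75$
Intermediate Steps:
$o{\left(M \right)} = -36$ ($o{\left(M \right)} = - 6 \left(6 + 0 M\right) = - 6 \left(6 + 0\right) = \left(-6\right) 6 = -36$)
$w{\left(v,g \right)} = 0$
$I{\left(r \right)} = 198$ ($I{\left(r \right)} = -10 + 2 \left(0 + 104\right) = -10 + 2 \cdot 104 = -10 + 208 = 198$)
$- \frac{22821}{o{\left(44 \right)}} - \frac{9736}{I{\left(65 \right)}} = - \frac{22821}{-36} - \frac{9736}{198} = \left(-22821\right) \left(- \frac{1}{36}\right) - \frac{4868}{99} = \frac{7607}{12} - \frac{4868}{99} = \frac{231559}{396}$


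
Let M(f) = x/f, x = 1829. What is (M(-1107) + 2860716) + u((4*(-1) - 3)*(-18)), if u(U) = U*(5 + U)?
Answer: 3185082925/1107 ≈ 2.8772e+6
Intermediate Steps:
M(f) = 1829/f
(M(-1107) + 2860716) + u((4*(-1) - 3)*(-18)) = (1829/(-1107) + 2860716) + ((4*(-1) - 3)*(-18))*(5 + (4*(-1) - 3)*(-18)) = (1829*(-1/1107) + 2860716) + ((-4 - 3)*(-18))*(5 + (-4 - 3)*(-18)) = (-1829/1107 + 2860716) + (-7*(-18))*(5 - 7*(-18)) = 3166810783/1107 + 126*(5 + 126) = 3166810783/1107 + 126*131 = 3166810783/1107 + 16506 = 3185082925/1107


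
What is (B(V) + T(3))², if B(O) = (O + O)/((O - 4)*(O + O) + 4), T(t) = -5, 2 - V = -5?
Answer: 11664/529 ≈ 22.049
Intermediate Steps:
V = 7 (V = 2 - 1*(-5) = 2 + 5 = 7)
B(O) = 2*O/(4 + 2*O*(-4 + O)) (B(O) = (2*O)/((-4 + O)*(2*O) + 4) = (2*O)/(2*O*(-4 + O) + 4) = (2*O)/(4 + 2*O*(-4 + O)) = 2*O/(4 + 2*O*(-4 + O)))
(B(V) + T(3))² = (7/(2 + 7² - 4*7) - 5)² = (7/(2 + 49 - 28) - 5)² = (7/23 - 5)² = (-108/23)² = 11664/529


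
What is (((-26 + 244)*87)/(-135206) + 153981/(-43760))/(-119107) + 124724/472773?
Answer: 43952255697525093619/166583980150227916080 ≈ 0.26384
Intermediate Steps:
(((-26 + 244)*87)/(-135206) + 153981/(-43760))/(-119107) + 124724/472773 = ((218*87)*(-1/135206) + 153981*(-1/43760))*(-1/119107) + 124724*(1/472773) = (18966*(-1/135206) - 153981/43760)*(-1/119107) + 124724/472773 = (-9483/67603 - 153981/43760)*(-1/119107) + 124724/472773 = -10824553623/2958307280*(-1/119107) + 124724/472773 = 10824553623/352355105198960 + 124724/472773 = 43952255697525093619/166583980150227916080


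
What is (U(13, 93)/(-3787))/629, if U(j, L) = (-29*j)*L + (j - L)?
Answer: 35141/2382023 ≈ 0.014753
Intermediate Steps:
U(j, L) = j - L - 29*L*j (U(j, L) = -29*L*j + (j - L) = j - L - 29*L*j)
(U(13, 93)/(-3787))/629 = ((13 - 1*93 - 29*93*13)/(-3787))/629 = ((13 - 93 - 35061)*(-1/3787))*(1/629) = -35141*(-1/3787)*(1/629) = (35141/3787)*(1/629) = 35141/2382023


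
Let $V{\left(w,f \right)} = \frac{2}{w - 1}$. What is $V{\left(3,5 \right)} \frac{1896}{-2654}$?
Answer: $- \frac{948}{1327} \approx -0.71439$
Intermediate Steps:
$V{\left(w,f \right)} = \frac{2}{-1 + w}$
$V{\left(3,5 \right)} \frac{1896}{-2654} = \frac{2}{-1 + 3} \frac{1896}{-2654} = \frac{2}{2} \cdot 1896 \left(- \frac{1}{2654}\right) = 2 \cdot \frac{1}{2} \left(- \frac{948}{1327}\right) = 1 \left(- \frac{948}{1327}\right) = - \frac{948}{1327}$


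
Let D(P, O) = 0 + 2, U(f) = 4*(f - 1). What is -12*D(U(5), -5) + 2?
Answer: -22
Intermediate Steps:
U(f) = -4 + 4*f (U(f) = 4*(-1 + f) = -4 + 4*f)
D(P, O) = 2
-12*D(U(5), -5) + 2 = -12*2 + 2 = -24 + 2 = -22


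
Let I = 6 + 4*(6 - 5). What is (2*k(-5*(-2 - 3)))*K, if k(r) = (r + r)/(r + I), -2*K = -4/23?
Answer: 40/161 ≈ 0.24845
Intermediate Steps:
I = 10 (I = 6 + 4*1 = 6 + 4 = 10)
K = 2/23 (K = -(-2)/23 = -½*(-4/23) = 2/23 ≈ 0.086957)
k(r) = 2*r/(10 + r) (k(r) = (r + r)/(r + 10) = (2*r)/(10 + r) = 2*r/(10 + r))
(2*k(-5*(-2 - 3)))*K = (2*(2*(-5*(-2 - 3))/(10 - 5*(-2 - 3))))*(2/23) = (2*(2*(-5*(-5))/(10 - 5*(-5))))*(2/23) = (2*(2*25/(10 + 25)))*(2/23) = (2*(2*25/35))*(2/23) = (2*(2*25*(1/35)))*(2/23) = (2*(10/7))*(2/23) = (20/7)*(2/23) = 40/161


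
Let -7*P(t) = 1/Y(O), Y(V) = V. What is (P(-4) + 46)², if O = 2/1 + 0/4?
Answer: 413449/196 ≈ 2109.4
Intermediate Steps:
O = 2 (O = 2*1 + 0*(¼) = 2 + 0 = 2)
P(t) = -1/14 (P(t) = -⅐/2 = -⅐*½ = -1/14)
(P(-4) + 46)² = (-1/14 + 46)² = (643/14)² = 413449/196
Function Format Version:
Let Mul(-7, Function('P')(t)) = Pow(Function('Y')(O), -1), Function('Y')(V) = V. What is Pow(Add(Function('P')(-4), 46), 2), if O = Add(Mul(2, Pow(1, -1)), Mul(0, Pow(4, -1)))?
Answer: Rational(413449, 196) ≈ 2109.4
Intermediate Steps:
O = 2 (O = Add(Mul(2, 1), Mul(0, Rational(1, 4))) = Add(2, 0) = 2)
Function('P')(t) = Rational(-1, 14) (Function('P')(t) = Mul(Rational(-1, 7), Pow(2, -1)) = Mul(Rational(-1, 7), Rational(1, 2)) = Rational(-1, 14))
Pow(Add(Function('P')(-4), 46), 2) = Pow(Add(Rational(-1, 14), 46), 2) = Pow(Rational(643, 14), 2) = Rational(413449, 196)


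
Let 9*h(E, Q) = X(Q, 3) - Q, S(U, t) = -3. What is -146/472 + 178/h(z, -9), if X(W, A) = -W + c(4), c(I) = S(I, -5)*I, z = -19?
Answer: 62939/236 ≈ 266.69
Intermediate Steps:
c(I) = -3*I
X(W, A) = -12 - W (X(W, A) = -W - 3*4 = -W - 12 = -12 - W)
h(E, Q) = -4/3 - 2*Q/9 (h(E, Q) = ((-12 - Q) - Q)/9 = (-12 - 2*Q)/9 = -4/3 - 2*Q/9)
-146/472 + 178/h(z, -9) = -146/472 + 178/(-4/3 - 2/9*(-9)) = -146*1/472 + 178/(-4/3 + 2) = -73/236 + 178/(⅔) = -73/236 + 178*(3/2) = -73/236 + 267 = 62939/236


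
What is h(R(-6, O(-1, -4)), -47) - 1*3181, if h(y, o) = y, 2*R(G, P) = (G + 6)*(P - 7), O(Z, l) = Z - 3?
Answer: -3181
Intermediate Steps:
O(Z, l) = -3 + Z
R(G, P) = (-7 + P)*(6 + G)/2 (R(G, P) = ((G + 6)*(P - 7))/2 = ((6 + G)*(-7 + P))/2 = ((-7 + P)*(6 + G))/2 = (-7 + P)*(6 + G)/2)
h(R(-6, O(-1, -4)), -47) - 1*3181 = (-21 + 3*(-3 - 1) - 7/2*(-6) + (½)*(-6)*(-3 - 1)) - 1*3181 = (-21 + 3*(-4) + 21 + (½)*(-6)*(-4)) - 3181 = (-21 - 12 + 21 + 12) - 3181 = 0 - 3181 = -3181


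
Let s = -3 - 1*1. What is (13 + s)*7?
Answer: 63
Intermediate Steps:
s = -4 (s = -3 - 1 = -4)
(13 + s)*7 = (13 - 4)*7 = 9*7 = 63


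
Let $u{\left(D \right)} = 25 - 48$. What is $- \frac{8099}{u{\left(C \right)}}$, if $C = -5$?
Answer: $\frac{8099}{23} \approx 352.13$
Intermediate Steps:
$u{\left(D \right)} = -23$
$- \frac{8099}{u{\left(C \right)}} = - \frac{8099}{-23} = \left(-8099\right) \left(- \frac{1}{23}\right) = \frac{8099}{23}$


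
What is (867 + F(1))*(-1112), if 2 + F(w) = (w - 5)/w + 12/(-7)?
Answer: -6688680/7 ≈ -9.5553e+5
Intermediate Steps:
F(w) = -26/7 + (-5 + w)/w (F(w) = -2 + ((w - 5)/w + 12/(-7)) = -2 + ((-5 + w)/w + 12*(-⅐)) = -2 + ((-5 + w)/w - 12/7) = -2 + (-12/7 + (-5 + w)/w) = -26/7 + (-5 + w)/w)
(867 + F(1))*(-1112) = (867 + (-19/7 - 5/1))*(-1112) = (867 + (-19/7 - 5*1))*(-1112) = (867 + (-19/7 - 5))*(-1112) = (867 - 54/7)*(-1112) = (6015/7)*(-1112) = -6688680/7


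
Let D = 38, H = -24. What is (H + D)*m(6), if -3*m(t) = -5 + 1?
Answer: 56/3 ≈ 18.667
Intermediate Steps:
m(t) = 4/3 (m(t) = -(-5 + 1)/3 = -1/3*(-4) = 4/3)
(H + D)*m(6) = (-24 + 38)*(4/3) = 14*(4/3) = 56/3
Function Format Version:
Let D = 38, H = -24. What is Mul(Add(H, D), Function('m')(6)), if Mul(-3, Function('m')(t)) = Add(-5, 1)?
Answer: Rational(56, 3) ≈ 18.667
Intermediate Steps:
Function('m')(t) = Rational(4, 3) (Function('m')(t) = Mul(Rational(-1, 3), Add(-5, 1)) = Mul(Rational(-1, 3), -4) = Rational(4, 3))
Mul(Add(H, D), Function('m')(6)) = Mul(Add(-24, 38), Rational(4, 3)) = Mul(14, Rational(4, 3)) = Rational(56, 3)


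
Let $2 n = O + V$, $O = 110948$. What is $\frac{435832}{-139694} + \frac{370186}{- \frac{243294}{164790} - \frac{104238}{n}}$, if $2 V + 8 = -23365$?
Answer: $- \frac{140984468566527906902}{1362120977631529} \approx -1.035 \cdot 10^{5}$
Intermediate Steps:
$V = - \frac{23373}{2}$ ($V = -4 + \frac{1}{2} \left(-23365\right) = -4 - \frac{23365}{2} = - \frac{23373}{2} \approx -11687.0$)
$n = \frac{198523}{4}$ ($n = \frac{110948 - \frac{23373}{2}}{2} = \frac{1}{2} \cdot \frac{198523}{2} = \frac{198523}{4} \approx 49631.0$)
$\frac{435832}{-139694} + \frac{370186}{- \frac{243294}{164790} - \frac{104238}{n}} = \frac{435832}{-139694} + \frac{370186}{- \frac{243294}{164790} - \frac{104238}{\frac{198523}{4}}} = 435832 \left(- \frac{1}{139694}\right) + \frac{370186}{\left(-243294\right) \frac{1}{164790} - \frac{416952}{198523}} = - \frac{217916}{69847} + \frac{370186}{- \frac{40549}{27465} - \frac{416952}{198523}} = - \frac{217916}{69847} + \frac{370186}{- \frac{19501495807}{5452434195}} = - \frac{217916}{69847} + 370186 \left(- \frac{5452434195}{19501495807}\right) = - \frac{217916}{69847} - \frac{2018414804910270}{19501495807} = - \frac{140984468566527906902}{1362120977631529}$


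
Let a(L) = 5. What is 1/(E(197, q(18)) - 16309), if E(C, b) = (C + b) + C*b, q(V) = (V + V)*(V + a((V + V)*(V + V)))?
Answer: 1/147832 ≈ 6.7644e-6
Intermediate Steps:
q(V) = 2*V*(5 + V) (q(V) = (V + V)*(V + 5) = (2*V)*(5 + V) = 2*V*(5 + V))
E(C, b) = C + b + C*b
1/(E(197, q(18)) - 16309) = 1/((197 + 2*18*(5 + 18) + 197*(2*18*(5 + 18))) - 16309) = 1/((197 + 2*18*23 + 197*(2*18*23)) - 16309) = 1/((197 + 828 + 197*828) - 16309) = 1/((197 + 828 + 163116) - 16309) = 1/(164141 - 16309) = 1/147832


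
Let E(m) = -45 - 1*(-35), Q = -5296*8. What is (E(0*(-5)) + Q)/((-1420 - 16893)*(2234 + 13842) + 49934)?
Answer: 7063/49058309 ≈ 0.00014397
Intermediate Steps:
Q = -42368
E(m) = -10 (E(m) = -45 + 35 = -10)
(E(0*(-5)) + Q)/((-1420 - 16893)*(2234 + 13842) + 49934) = (-10 - 42368)/((-1420 - 16893)*(2234 + 13842) + 49934) = -42378/(-18313*16076 + 49934) = -42378/(-294399788 + 49934) = -42378/(-294349854) = -42378*(-1/294349854) = 7063/49058309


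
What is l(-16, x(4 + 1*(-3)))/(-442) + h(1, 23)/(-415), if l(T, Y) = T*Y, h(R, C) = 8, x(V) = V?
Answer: 1552/91715 ≈ 0.016922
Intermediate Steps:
l(-16, x(4 + 1*(-3)))/(-442) + h(1, 23)/(-415) = -16*(4 + 1*(-3))/(-442) + 8/(-415) = -16*(4 - 3)*(-1/442) + 8*(-1/415) = -16*1*(-1/442) - 8/415 = -16*(-1/442) - 8/415 = 8/221 - 8/415 = 1552/91715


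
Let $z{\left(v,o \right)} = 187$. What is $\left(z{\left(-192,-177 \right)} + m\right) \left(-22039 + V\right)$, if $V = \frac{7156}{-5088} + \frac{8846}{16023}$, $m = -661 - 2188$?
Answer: $\frac{199295028519763}{3396876} \approx 5.867 \cdot 10^{7}$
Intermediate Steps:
$m = -2849$
$V = - \frac{5804345}{6793752}$ ($V = 7156 \left(- \frac{1}{5088}\right) + 8846 \cdot \frac{1}{16023} = - \frac{1789}{1272} + \frac{8846}{16023} = - \frac{5804345}{6793752} \approx -0.85437$)
$\left(z{\left(-192,-177 \right)} + m\right) \left(-22039 + V\right) = \left(187 - 2849\right) \left(-22039 - \frac{5804345}{6793752}\right) = \left(-2662\right) \left(- \frac{149733304673}{6793752}\right) = \frac{199295028519763}{3396876}$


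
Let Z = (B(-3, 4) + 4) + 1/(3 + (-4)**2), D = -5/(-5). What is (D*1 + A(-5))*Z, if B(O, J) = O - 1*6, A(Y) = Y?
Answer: 376/19 ≈ 19.789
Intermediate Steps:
D = 1 (D = -5*(-1/5) = 1)
B(O, J) = -6 + O (B(O, J) = O - 6 = -6 + O)
Z = -94/19 (Z = ((-6 - 3) + 4) + 1/(3 + (-4)**2) = (-9 + 4) + 1/(3 + 16) = -5 + 1/19 = -94/19 ≈ -4.9474)
(D*1 + A(-5))*Z = (1*1 - 5)*(-94/19) = (1 - 5)*(-94/19) = -4*(-94/19) = 376/19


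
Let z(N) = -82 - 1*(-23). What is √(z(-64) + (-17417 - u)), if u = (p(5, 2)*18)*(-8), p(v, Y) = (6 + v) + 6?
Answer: 34*I*√13 ≈ 122.59*I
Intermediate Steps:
z(N) = -59 (z(N) = -82 + 23 = -59)
p(v, Y) = 12 + v
u = -2448 (u = ((12 + 5)*18)*(-8) = (17*18)*(-8) = 306*(-8) = -2448)
√(z(-64) + (-17417 - u)) = √(-59 + (-17417 - 1*(-2448))) = √(-59 + (-17417 + 2448)) = √(-59 - 14969) = √(-15028) = 34*I*√13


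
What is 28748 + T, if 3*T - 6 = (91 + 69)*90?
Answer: 33550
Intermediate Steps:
T = 4802 (T = 2 + ((91 + 69)*90)/3 = 2 + (160*90)/3 = 2 + (⅓)*14400 = 2 + 4800 = 4802)
28748 + T = 28748 + 4802 = 33550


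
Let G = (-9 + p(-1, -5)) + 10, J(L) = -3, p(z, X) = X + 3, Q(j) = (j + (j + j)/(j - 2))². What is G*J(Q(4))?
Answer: 3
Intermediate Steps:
Q(j) = (j + 2*j/(-2 + j))² (Q(j) = (j + (2*j)/(-2 + j))² = (j + 2*j/(-2 + j))²)
p(z, X) = 3 + X
G = -1 (G = (-9 + (3 - 5)) + 10 = (-9 - 2) + 10 = -11 + 10 = -1)
G*J(Q(4)) = -1*(-3) = 3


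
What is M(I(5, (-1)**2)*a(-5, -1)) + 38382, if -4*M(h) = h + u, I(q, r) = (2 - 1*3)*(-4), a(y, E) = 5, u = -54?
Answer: 76781/2 ≈ 38391.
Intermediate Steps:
I(q, r) = 4 (I(q, r) = (2 - 3)*(-4) = -1*(-4) = 4)
M(h) = 27/2 - h/4 (M(h) = -(h - 54)/4 = -(-54 + h)/4 = 27/2 - h/4)
M(I(5, (-1)**2)*a(-5, -1)) + 38382 = (27/2 - 5) + 38382 = 17/2 + 38382 = 76781/2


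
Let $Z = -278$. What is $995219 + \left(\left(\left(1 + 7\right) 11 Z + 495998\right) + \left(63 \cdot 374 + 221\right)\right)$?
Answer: $1490536$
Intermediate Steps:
$995219 + \left(\left(\left(1 + 7\right) 11 Z + 495998\right) + \left(63 \cdot 374 + 221\right)\right) = 995219 + \left(\left(\left(1 + 7\right) 11 \left(-278\right) + 495998\right) + \left(63 \cdot 374 + 221\right)\right) = 995219 + \left(\left(8 \cdot 11 \left(-278\right) + 495998\right) + \left(23562 + 221\right)\right) = 995219 + \left(\left(88 \left(-278\right) + 495998\right) + 23783\right) = 995219 + \left(\left(-24464 + 495998\right) + 23783\right) = 995219 + \left(471534 + 23783\right) = 995219 + 495317 = 1490536$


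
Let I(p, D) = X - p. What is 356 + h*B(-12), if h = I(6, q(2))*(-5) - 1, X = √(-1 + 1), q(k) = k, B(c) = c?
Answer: 8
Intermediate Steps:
X = 0 (X = √0 = 0)
I(p, D) = -p (I(p, D) = 0 - p = -p)
h = 29 (h = -1*6*(-5) - 1 = -6*(-5) - 1 = 30 - 1 = 29)
356 + h*B(-12) = 356 + 29*(-12) = 356 - 348 = 8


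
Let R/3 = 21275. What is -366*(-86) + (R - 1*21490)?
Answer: 73811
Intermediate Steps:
R = 63825 (R = 3*21275 = 63825)
-366*(-86) + (R - 1*21490) = -366*(-86) + (63825 - 1*21490) = 31476 + (63825 - 21490) = 31476 + 42335 = 73811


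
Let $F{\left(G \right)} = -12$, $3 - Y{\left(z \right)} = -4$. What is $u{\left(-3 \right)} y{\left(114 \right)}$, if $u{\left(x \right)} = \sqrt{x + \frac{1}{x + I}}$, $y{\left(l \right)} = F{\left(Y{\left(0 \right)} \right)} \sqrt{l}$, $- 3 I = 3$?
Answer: $- 6 i \sqrt{1482} \approx - 230.98 i$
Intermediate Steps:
$I = -1$ ($I = \left(- \frac{1}{3}\right) 3 = -1$)
$Y{\left(z \right)} = 7$ ($Y{\left(z \right)} = 3 - -4 = 3 + 4 = 7$)
$y{\left(l \right)} = - 12 \sqrt{l}$
$u{\left(x \right)} = \sqrt{x + \frac{1}{-1 + x}}$ ($u{\left(x \right)} = \sqrt{x + \frac{1}{x - 1}} = \sqrt{x + \frac{1}{-1 + x}}$)
$u{\left(-3 \right)} y{\left(114 \right)} = \sqrt{\frac{1 - 3 \left(-1 - 3\right)}{-1 - 3}} \left(- 12 \sqrt{114}\right) = \sqrt{\frac{1 - -12}{-4}} \left(- 12 \sqrt{114}\right) = \sqrt{- \frac{1 + 12}{4}} \left(- 12 \sqrt{114}\right) = \sqrt{\left(- \frac{1}{4}\right) 13} \left(- 12 \sqrt{114}\right) = \sqrt{- \frac{13}{4}} \left(- 12 \sqrt{114}\right) = \frac{i \sqrt{13}}{2} \left(- 12 \sqrt{114}\right) = - 6 i \sqrt{1482}$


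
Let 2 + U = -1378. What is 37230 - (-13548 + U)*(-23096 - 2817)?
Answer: -386792034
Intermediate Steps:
U = -1380 (U = -2 - 1378 = -1380)
37230 - (-13548 + U)*(-23096 - 2817) = 37230 - (-13548 - 1380)*(-23096 - 2817) = 37230 - (-14928)*(-25913) = 37230 - 1*386829264 = 37230 - 386829264 = -386792034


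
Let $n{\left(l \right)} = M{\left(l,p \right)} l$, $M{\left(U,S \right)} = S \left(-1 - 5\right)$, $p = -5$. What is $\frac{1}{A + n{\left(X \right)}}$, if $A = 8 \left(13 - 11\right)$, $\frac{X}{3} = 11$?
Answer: $\frac{1}{1006} \approx 0.00099404$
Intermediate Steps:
$M{\left(U,S \right)} = - 6 S$ ($M{\left(U,S \right)} = S \left(-6\right) = - 6 S$)
$X = 33$ ($X = 3 \cdot 11 = 33$)
$n{\left(l \right)} = 30 l$ ($n{\left(l \right)} = \left(-6\right) \left(-5\right) l = 30 l$)
$A = 16$ ($A = 8 \cdot 2 = 16$)
$\frac{1}{A + n{\left(X \right)}} = \frac{1}{16 + 30 \cdot 33} = \frac{1}{16 + 990} = \frac{1}{1006}$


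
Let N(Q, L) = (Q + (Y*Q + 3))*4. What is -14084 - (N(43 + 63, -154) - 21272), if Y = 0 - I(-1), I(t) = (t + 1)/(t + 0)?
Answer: 6752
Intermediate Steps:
I(t) = (1 + t)/t
Y = 0 (Y = 0 - (1 - 1)/(-1) = 0 - (-1)*0 = 0 - 1*0 = 0 + 0 = 0)
N(Q, L) = 12 + 4*Q (N(Q, L) = (Q + (0*Q + 3))*4 = (Q + (0 + 3))*4 = (Q + 3)*4 = (3 + Q)*4 = 12 + 4*Q)
-14084 - (N(43 + 63, -154) - 21272) = -14084 - ((12 + 4*(43 + 63)) - 21272) = -14084 - ((12 + 4*106) - 21272) = -14084 - ((12 + 424) - 21272) = -14084 - (436 - 21272) = -14084 - 1*(-20836) = -14084 + 20836 = 6752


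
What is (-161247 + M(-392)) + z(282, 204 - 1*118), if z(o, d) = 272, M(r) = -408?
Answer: -161383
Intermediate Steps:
(-161247 + M(-392)) + z(282, 204 - 1*118) = (-161247 - 408) + 272 = -161655 + 272 = -161383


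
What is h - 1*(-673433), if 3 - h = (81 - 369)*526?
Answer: 824924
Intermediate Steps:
h = 151491 (h = 3 - (81 - 369)*526 = 3 - (-288)*526 = 3 - 1*(-151488) = 3 + 151488 = 151491)
h - 1*(-673433) = 151491 - 1*(-673433) = 151491 + 673433 = 824924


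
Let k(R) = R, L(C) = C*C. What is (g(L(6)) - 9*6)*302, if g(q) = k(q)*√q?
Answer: 48924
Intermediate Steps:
L(C) = C²
g(q) = q^(3/2) (g(q) = q*√q = q^(3/2))
(g(L(6)) - 9*6)*302 = ((6²)^(3/2) - 9*6)*302 = (36^(3/2) - 54)*302 = (216 - 54)*302 = 162*302 = 48924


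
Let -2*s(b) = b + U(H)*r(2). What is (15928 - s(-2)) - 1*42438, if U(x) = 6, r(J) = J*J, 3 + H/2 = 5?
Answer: -26499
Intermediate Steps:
H = 4 (H = -6 + 2*5 = -6 + 10 = 4)
r(J) = J²
s(b) = -12 - b/2 (s(b) = -(b + 6*2²)/2 = -(b + 6*4)/2 = -(b + 24)/2 = -(24 + b)/2 = -12 - b/2)
(15928 - s(-2)) - 1*42438 = (15928 - (-12 - ½*(-2))) - 1*42438 = (15928 - (-12 + 1)) - 42438 = (15928 - 1*(-11)) - 42438 = (15928 + 11) - 42438 = 15939 - 42438 = -26499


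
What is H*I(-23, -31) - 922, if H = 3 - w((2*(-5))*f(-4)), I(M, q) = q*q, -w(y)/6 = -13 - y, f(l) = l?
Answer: -303637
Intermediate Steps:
w(y) = 78 + 6*y (w(y) = -6*(-13 - y) = 78 + 6*y)
I(M, q) = q²
H = -315 (H = 3 - (78 + 6*((2*(-5))*(-4))) = 3 - (78 + 6*(-10*(-4))) = 3 - (78 + 6*40) = 3 - (78 + 240) = 3 - 1*318 = 3 - 318 = -315)
H*I(-23, -31) - 922 = -315*(-31)² - 922 = -315*961 - 922 = -302715 - 922 = -303637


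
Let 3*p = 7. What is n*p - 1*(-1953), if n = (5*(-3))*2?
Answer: 1883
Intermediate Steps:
p = 7/3 (p = (⅓)*7 = 7/3 ≈ 2.3333)
n = -30 (n = -15*2 = -30)
n*p - 1*(-1953) = -30*7/3 - 1*(-1953) = -70 + 1953 = 1883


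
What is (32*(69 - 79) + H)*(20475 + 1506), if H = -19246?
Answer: -430080246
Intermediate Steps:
(32*(69 - 79) + H)*(20475 + 1506) = (32*(69 - 79) - 19246)*(20475 + 1506) = (32*(-10) - 19246)*21981 = (-320 - 19246)*21981 = -19566*21981 = -430080246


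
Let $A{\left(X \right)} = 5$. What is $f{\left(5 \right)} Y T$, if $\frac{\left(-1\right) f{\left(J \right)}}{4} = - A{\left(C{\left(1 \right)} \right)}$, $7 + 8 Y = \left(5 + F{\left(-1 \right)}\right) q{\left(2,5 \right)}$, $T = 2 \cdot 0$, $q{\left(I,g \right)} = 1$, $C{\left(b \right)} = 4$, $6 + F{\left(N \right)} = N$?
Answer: $0$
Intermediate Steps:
$F{\left(N \right)} = -6 + N$
$T = 0$
$Y = - \frac{9}{8}$ ($Y = - \frac{7}{8} + \frac{\left(5 - 7\right) 1}{8} = - \frac{7}{8} + \frac{\left(-2\right) 1}{8} = - \frac{7}{8} + \frac{1}{8} \left(-2\right) = - \frac{7}{8} - \frac{1}{4} = - \frac{9}{8} \approx -1.125$)
$f{\left(J \right)} = 20$ ($f{\left(J \right)} = - 4 \left(\left(-1\right) 5\right) = \left(-4\right) \left(-5\right) = 20$)
$f{\left(5 \right)} Y T = 20 \left(- \frac{9}{8}\right) 0 = \left(- \frac{45}{2}\right) 0 = 0$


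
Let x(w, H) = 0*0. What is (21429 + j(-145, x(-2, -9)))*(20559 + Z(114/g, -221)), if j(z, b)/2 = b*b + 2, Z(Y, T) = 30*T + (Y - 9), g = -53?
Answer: 15809966718/53 ≈ 2.9830e+8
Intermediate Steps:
x(w, H) = 0
Z(Y, T) = -9 + Y + 30*T (Z(Y, T) = 30*T + (-9 + Y) = -9 + Y + 30*T)
j(z, b) = 4 + 2*b² (j(z, b) = 2*(b*b + 2) = 2*(b² + 2) = 2*(2 + b²) = 4 + 2*b²)
(21429 + j(-145, x(-2, -9)))*(20559 + Z(114/g, -221)) = (21429 + (4 + 2*0²))*(20559 + (-9 + 114/(-53) + 30*(-221))) = (21429 + (4 + 2*0))*(20559 + (-9 + 114*(-1/53) - 6630)) = (21429 + (4 + 0))*(20559 + (-9 - 114/53 - 6630)) = (21429 + 4)*(20559 - 351981/53) = 21433*(737646/53) = 15809966718/53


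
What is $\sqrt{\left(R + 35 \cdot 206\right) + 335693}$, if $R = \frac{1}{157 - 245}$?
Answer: $\frac{\sqrt{663860186}}{44} \approx 585.58$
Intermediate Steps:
$R = - \frac{1}{88}$ ($R = \frac{1}{-88} = - \frac{1}{88} \approx -0.011364$)
$\sqrt{\left(R + 35 \cdot 206\right) + 335693} = \sqrt{\left(- \frac{1}{88} + 35 \cdot 206\right) + 335693} = \sqrt{\left(- \frac{1}{88} + 7210\right) + 335693} = \sqrt{\frac{634479}{88} + 335693} = \sqrt{\frac{30175463}{88}} = \frac{\sqrt{663860186}}{44}$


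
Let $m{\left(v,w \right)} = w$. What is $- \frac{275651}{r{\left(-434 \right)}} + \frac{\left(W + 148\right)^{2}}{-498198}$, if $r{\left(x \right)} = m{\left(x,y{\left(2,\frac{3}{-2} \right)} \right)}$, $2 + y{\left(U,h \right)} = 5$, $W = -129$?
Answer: $- \frac{15258753109}{166066} \approx -91884.0$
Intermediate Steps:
$y{\left(U,h \right)} = 3$ ($y{\left(U,h \right)} = -2 + 5 = 3$)
$r{\left(x \right)} = 3$
$- \frac{275651}{r{\left(-434 \right)}} + \frac{\left(W + 148\right)^{2}}{-498198} = - \frac{275651}{3} + \frac{\left(-129 + 148\right)^{2}}{-498198} = \left(-275651\right) \frac{1}{3} + 19^{2} \left(- \frac{1}{498198}\right) = - \frac{275651}{3} + 361 \left(- \frac{1}{498198}\right) = - \frac{275651}{3} - \frac{361}{498198} = - \frac{15258753109}{166066}$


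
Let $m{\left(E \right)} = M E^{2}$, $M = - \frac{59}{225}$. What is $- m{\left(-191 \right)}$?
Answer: $\frac{2152379}{225} \approx 9566.1$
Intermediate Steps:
$M = - \frac{59}{225}$ ($M = \left(-59\right) \frac{1}{225} = - \frac{59}{225} \approx -0.26222$)
$m{\left(E \right)} = - \frac{59 E^{2}}{225}$
$- m{\left(-191 \right)} = - \frac{\left(-59\right) \left(-191\right)^{2}}{225} = - \frac{\left(-59\right) 36481}{225} = \left(-1\right) \left(- \frac{2152379}{225}\right) = \frac{2152379}{225}$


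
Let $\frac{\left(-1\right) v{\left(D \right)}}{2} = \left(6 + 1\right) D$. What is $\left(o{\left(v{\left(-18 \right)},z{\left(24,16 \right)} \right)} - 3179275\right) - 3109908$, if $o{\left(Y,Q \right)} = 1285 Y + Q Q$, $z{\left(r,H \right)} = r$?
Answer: $-5964787$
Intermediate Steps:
$v{\left(D \right)} = - 14 D$ ($v{\left(D \right)} = - 2 \left(6 + 1\right) D = - 2 \cdot 7 D = - 14 D$)
$o{\left(Y,Q \right)} = Q^{2} + 1285 Y$ ($o{\left(Y,Q \right)} = 1285 Y + Q^{2} = Q^{2} + 1285 Y$)
$\left(o{\left(v{\left(-18 \right)},z{\left(24,16 \right)} \right)} - 3179275\right) - 3109908 = \left(\left(24^{2} + 1285 \left(\left(-14\right) \left(-18\right)\right)\right) - 3179275\right) - 3109908 = \left(\left(576 + 1285 \cdot 252\right) - 3179275\right) - 3109908 = \left(\left(576 + 323820\right) - 3179275\right) - 3109908 = \left(324396 - 3179275\right) - 3109908 = -2854879 - 3109908 = -5964787$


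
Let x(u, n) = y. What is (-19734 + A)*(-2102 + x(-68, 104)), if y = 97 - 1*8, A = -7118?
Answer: 54053076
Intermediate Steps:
y = 89 (y = 97 - 8 = 89)
x(u, n) = 89
(-19734 + A)*(-2102 + x(-68, 104)) = (-19734 - 7118)*(-2102 + 89) = -26852*(-2013) = 54053076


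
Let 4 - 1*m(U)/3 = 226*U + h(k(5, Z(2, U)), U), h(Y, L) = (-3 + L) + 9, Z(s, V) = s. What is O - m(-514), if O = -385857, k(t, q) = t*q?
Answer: -735885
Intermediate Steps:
k(t, q) = q*t
h(Y, L) = 6 + L
m(U) = -6 - 681*U (m(U) = 12 - 3*(226*U + (6 + U)) = 12 - 3*(6 + 227*U) = 12 + (-18 - 681*U) = -6 - 681*U)
O - m(-514) = -385857 - (-6 - 681*(-514)) = -385857 - (-6 + 350034) = -385857 - 1*350028 = -385857 - 350028 = -735885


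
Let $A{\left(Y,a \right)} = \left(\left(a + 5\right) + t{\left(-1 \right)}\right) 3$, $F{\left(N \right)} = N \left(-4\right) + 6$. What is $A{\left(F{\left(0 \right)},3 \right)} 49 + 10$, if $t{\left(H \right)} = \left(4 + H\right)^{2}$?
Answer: $2509$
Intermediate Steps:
$F{\left(N \right)} = 6 - 4 N$ ($F{\left(N \right)} = - 4 N + 6 = 6 - 4 N$)
$A{\left(Y,a \right)} = 42 + 3 a$ ($A{\left(Y,a \right)} = \left(\left(a + 5\right) + \left(4 - 1\right)^{2}\right) 3 = \left(\left(5 + a\right) + 3^{2}\right) 3 = \left(\left(5 + a\right) + 9\right) 3 = \left(14 + a\right) 3 = 42 + 3 a$)
$A{\left(F{\left(0 \right)},3 \right)} 49 + 10 = \left(42 + 3 \cdot 3\right) 49 + 10 = \left(42 + 9\right) 49 + 10 = 51 \cdot 49 + 10 = 2499 + 10 = 2509$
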